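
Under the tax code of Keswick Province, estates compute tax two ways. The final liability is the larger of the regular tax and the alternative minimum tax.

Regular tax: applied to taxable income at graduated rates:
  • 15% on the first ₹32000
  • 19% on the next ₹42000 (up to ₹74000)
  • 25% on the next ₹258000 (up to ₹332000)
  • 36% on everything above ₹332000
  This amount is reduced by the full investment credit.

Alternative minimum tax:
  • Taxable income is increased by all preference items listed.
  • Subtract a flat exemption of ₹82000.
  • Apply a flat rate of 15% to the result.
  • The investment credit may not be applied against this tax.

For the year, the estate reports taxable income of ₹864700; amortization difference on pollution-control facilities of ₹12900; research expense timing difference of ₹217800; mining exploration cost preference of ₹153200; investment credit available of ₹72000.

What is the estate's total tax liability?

₹197052

Regular tax:
  ₹32000 × 15% = ₹4800
  ₹42000 × 19% = ₹7980
  ₹258000 × 25% = ₹64500
  ₹532700 × 36% = ₹191772
  → ₹269052
  Less investment credit ₹72000 → ₹197052

Alternative minimum tax:
  Adjusted income: ₹864700 + ₹12900 + ₹217800 + ₹153200 = ₹1248600
  Less exemption ₹82000 → base ₹1166600
  ₹1166600 × 15% = ₹174990

₹197052 > ₹174990, so the regular tax governs.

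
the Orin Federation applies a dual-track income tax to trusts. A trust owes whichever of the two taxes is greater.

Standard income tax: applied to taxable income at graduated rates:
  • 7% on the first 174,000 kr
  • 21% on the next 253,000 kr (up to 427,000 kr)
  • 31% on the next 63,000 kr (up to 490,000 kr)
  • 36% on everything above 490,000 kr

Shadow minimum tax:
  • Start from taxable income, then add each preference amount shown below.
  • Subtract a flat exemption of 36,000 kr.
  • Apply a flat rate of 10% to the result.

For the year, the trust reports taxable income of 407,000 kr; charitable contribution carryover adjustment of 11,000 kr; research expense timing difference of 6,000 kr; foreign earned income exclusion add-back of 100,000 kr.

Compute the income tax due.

61,110 kr

Standard income tax:
  174,000 kr × 7% = 12,180 kr
  233,000 kr × 21% = 48,930 kr
  → 61,110 kr

Shadow minimum tax:
  Adjusted income: 407,000 kr + 11,000 kr + 6,000 kr + 100,000 kr = 524,000 kr
  Less exemption 36,000 kr → base 488,000 kr
  488,000 kr × 10% = 48,800 kr

61,110 kr > 48,800 kr, so the standard income tax governs.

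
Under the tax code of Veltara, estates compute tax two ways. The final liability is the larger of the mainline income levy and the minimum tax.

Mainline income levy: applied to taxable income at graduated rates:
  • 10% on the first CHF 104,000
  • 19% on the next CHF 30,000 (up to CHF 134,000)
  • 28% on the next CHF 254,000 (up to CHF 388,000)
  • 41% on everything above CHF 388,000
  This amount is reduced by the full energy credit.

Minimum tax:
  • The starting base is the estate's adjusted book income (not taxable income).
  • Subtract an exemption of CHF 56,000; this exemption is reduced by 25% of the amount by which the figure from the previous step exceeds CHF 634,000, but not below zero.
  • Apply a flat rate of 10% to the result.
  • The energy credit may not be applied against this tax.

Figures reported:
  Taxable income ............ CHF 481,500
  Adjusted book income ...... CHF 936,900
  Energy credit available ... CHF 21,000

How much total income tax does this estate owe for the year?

CHF 104,555

Mainline income levy:
  CHF 104,000 × 10% = CHF 10,400
  CHF 30,000 × 19% = CHF 5,700
  CHF 254,000 × 28% = CHF 71,120
  CHF 93,500 × 41% = CHF 38,335
  → CHF 125,555
  Less energy credit CHF 21,000 → CHF 104,555

Minimum tax:
  Base (adjusted book income): CHF 936,900
  Exemption: 25% × (CHF 936,900 − CHF 634,000) = CHF 75,725 ≥ CHF 56,000, so the exemption is fully phased out
  Base: CHF 936,900 − CHF 0 = CHF 936,900
  CHF 936,900 × 10% = CHF 93,690

CHF 104,555 > CHF 93,690, so the mainline income levy governs.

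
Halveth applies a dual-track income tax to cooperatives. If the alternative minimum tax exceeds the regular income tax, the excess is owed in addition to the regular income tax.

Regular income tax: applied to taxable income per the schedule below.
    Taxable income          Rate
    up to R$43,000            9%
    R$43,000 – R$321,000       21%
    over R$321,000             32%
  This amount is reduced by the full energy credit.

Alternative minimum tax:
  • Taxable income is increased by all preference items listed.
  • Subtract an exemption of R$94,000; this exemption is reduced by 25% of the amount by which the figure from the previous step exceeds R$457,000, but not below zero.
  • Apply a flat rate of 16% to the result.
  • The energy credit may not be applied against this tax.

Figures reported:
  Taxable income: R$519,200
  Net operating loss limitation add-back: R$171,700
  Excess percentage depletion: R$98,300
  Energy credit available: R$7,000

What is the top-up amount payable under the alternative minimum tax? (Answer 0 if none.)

Regular income tax:
  R$43,000 × 9% = R$3,870
  R$278,000 × 21% = R$58,380
  R$198,200 × 32% = R$63,424
  → R$125,674
  Less energy credit R$7,000 → R$118,674

Alternative minimum tax:
  Adjusted income: R$519,200 + R$171,700 + R$98,300 = R$789,200
  Exemption: R$94,000 − 25% × (R$789,200 − R$457,000) = R$94,000 − R$83,050 = R$10,950
  Base: R$789,200 − R$10,950 = R$778,250
  R$778,250 × 16% = R$124,520

Excess of alternative minimum tax over regular income tax: R$124,520 − R$118,674 = R$5,846.

R$5,846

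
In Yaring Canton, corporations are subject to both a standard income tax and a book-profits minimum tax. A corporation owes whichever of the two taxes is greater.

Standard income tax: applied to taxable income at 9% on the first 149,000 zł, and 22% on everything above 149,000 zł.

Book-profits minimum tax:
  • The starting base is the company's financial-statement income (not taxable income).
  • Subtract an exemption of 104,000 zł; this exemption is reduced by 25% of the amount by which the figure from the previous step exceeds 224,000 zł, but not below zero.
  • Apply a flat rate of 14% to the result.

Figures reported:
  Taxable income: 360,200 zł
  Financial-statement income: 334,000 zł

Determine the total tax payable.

Book-profits minimum tax:
  Base (financial-statement income): 334,000 zł
  Exemption: 104,000 zł − 25% × (334,000 zł − 224,000 zł) = 104,000 zł − 27,500 zł = 76,500 zł
  Base: 334,000 zł − 76,500 zł = 257,500 zł
  257,500 zł × 14% = 36,050 zł

Standard income tax:
  149,000 zł × 9% = 13,410 zł
  211,200 zł × 22% = 46,464 zł
  → 59,874 zł

59,874 zł > 36,050 zł, so the standard income tax governs.

59,874 zł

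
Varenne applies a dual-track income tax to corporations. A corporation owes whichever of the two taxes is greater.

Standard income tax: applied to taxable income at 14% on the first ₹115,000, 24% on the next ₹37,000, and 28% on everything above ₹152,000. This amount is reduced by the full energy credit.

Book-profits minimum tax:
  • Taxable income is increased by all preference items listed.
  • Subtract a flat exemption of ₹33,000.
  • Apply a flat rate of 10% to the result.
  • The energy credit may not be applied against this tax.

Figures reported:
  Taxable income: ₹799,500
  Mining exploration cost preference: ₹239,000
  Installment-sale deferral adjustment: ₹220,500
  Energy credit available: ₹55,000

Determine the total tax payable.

₹151,280

Book-profits minimum tax:
  Adjusted income: ₹799,500 + ₹239,000 + ₹220,500 = ₹1,259,000
  Less exemption ₹33,000 → base ₹1,226,000
  ₹1,226,000 × 10% = ₹122,600

Standard income tax:
  ₹115,000 × 14% = ₹16,100
  ₹37,000 × 24% = ₹8,880
  ₹647,500 × 28% = ₹181,300
  → ₹206,280
  Less energy credit ₹55,000 → ₹151,280

₹151,280 > ₹122,600, so the standard income tax governs.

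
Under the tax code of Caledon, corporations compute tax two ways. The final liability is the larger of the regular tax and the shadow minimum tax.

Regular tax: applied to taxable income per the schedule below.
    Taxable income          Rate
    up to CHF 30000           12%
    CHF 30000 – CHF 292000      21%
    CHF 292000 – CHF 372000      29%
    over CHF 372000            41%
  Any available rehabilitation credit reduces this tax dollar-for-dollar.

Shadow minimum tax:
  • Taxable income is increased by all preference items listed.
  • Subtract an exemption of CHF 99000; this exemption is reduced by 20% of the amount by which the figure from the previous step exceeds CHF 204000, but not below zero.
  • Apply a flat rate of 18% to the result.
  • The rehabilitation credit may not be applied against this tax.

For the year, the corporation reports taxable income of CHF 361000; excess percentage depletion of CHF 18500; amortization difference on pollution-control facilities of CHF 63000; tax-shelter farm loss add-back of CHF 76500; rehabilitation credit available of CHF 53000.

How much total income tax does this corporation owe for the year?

CHF 86940

Regular tax:
  CHF 30000 × 12% = CHF 3600
  CHF 262000 × 21% = CHF 55020
  CHF 69000 × 29% = CHF 20010
  → CHF 78630
  Less rehabilitation credit CHF 53000 → CHF 25630

Shadow minimum tax:
  Adjusted income: CHF 361000 + CHF 18500 + CHF 63000 + CHF 76500 = CHF 519000
  Exemption: CHF 99000 − 20% × (CHF 519000 − CHF 204000) = CHF 99000 − CHF 63000 = CHF 36000
  Base: CHF 519000 − CHF 36000 = CHF 483000
  CHF 483000 × 18% = CHF 86940

CHF 86940 > CHF 25630, so the shadow minimum tax is the binding amount.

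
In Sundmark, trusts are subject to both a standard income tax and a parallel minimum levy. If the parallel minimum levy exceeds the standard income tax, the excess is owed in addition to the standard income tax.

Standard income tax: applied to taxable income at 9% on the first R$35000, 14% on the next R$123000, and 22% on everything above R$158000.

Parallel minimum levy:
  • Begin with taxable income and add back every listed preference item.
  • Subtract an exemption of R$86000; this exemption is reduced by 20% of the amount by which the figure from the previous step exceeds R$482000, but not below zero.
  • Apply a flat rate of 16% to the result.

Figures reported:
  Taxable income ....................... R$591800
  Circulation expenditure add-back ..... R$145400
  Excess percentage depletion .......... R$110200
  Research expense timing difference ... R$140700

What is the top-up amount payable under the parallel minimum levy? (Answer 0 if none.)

R$42290

Parallel minimum levy:
  Adjusted income: R$591800 + R$145400 + R$110200 + R$140700 = R$988100
  Exemption: 20% × (R$988100 − R$482000) = R$101220 ≥ R$86000, so the exemption is fully phased out
  Base: R$988100 − R$0 = R$988100
  R$988100 × 16% = R$158096

Standard income tax:
  R$35000 × 9% = R$3150
  R$123000 × 14% = R$17220
  R$433800 × 22% = R$95436
  → R$115806

Excess of parallel minimum levy over standard income tax: R$158096 − R$115806 = R$42290.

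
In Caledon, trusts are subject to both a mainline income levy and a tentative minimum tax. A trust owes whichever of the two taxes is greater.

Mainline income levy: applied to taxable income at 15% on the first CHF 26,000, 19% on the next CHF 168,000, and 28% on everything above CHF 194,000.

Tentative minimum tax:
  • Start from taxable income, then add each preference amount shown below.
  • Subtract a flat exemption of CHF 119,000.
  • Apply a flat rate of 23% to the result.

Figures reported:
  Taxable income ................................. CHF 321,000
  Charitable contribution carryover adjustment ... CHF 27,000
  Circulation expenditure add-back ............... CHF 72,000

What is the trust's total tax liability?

CHF 71,380

Tentative minimum tax:
  Adjusted income: CHF 321,000 + CHF 27,000 + CHF 72,000 = CHF 420,000
  Less exemption CHF 119,000 → base CHF 301,000
  CHF 301,000 × 23% = CHF 69,230

Mainline income levy:
  CHF 26,000 × 15% = CHF 3,900
  CHF 168,000 × 19% = CHF 31,920
  CHF 127,000 × 28% = CHF 35,560
  → CHF 71,380

CHF 71,380 > CHF 69,230, so the mainline income levy governs.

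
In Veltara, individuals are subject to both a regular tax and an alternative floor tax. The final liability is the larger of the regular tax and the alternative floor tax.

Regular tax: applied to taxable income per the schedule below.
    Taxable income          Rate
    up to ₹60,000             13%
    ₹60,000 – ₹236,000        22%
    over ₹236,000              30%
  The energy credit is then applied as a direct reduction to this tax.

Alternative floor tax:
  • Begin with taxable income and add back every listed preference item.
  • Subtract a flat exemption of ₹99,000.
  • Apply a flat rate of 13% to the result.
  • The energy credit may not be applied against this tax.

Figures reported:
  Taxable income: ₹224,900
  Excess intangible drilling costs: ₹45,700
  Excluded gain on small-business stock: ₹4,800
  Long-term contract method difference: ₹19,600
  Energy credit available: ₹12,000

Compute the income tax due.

₹32,078

Alternative floor tax:
  Adjusted income: ₹224,900 + ₹45,700 + ₹4,800 + ₹19,600 = ₹295,000
  Less exemption ₹99,000 → base ₹196,000
  ₹196,000 × 13% = ₹25,480

Regular tax:
  ₹60,000 × 13% = ₹7,800
  ₹164,900 × 22% = ₹36,278
  → ₹44,078
  Less energy credit ₹12,000 → ₹32,078

₹32,078 > ₹25,480, so the regular tax governs.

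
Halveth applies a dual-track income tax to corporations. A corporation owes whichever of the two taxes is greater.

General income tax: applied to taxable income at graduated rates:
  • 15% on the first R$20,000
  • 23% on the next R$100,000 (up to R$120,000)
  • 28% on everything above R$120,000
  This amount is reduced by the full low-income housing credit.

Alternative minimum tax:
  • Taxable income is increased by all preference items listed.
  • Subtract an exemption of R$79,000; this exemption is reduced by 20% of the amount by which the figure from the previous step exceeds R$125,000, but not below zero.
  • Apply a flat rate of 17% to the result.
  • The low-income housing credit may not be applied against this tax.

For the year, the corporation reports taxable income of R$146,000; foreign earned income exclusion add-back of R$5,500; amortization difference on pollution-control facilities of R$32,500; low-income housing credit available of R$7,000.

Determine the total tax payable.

General income tax:
  R$20,000 × 15% = R$3,000
  R$100,000 × 23% = R$23,000
  R$26,000 × 28% = R$7,280
  → R$33,280
  Less low-income housing credit R$7,000 → R$26,280

Alternative minimum tax:
  Adjusted income: R$146,000 + R$5,500 + R$32,500 = R$184,000
  Exemption: R$79,000 − 20% × (R$184,000 − R$125,000) = R$79,000 − R$11,800 = R$67,200
  Base: R$184,000 − R$67,200 = R$116,800
  R$116,800 × 17% = R$19,856

R$26,280 > R$19,856, so the general income tax governs.

R$26,280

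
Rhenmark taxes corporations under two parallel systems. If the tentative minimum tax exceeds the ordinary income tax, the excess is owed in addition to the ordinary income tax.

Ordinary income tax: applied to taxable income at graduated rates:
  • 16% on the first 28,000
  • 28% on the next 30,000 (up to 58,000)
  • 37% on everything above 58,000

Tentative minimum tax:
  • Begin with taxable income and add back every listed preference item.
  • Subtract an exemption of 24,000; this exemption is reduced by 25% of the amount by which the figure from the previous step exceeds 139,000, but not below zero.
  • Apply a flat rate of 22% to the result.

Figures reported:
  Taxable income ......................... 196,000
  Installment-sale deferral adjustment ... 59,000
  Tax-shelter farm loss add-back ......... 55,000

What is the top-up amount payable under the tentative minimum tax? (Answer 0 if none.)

Ordinary income tax:
  28,000 × 16% = 4,480
  30,000 × 28% = 8,400
  138,000 × 37% = 51,060
  → 63,940

Tentative minimum tax:
  Adjusted income: 196,000 + 59,000 + 55,000 = 310,000
  Exemption: 25% × (310,000 − 139,000) = 42,750 ≥ 24,000, so the exemption is fully phased out
  Base: 310,000 − 0 = 310,000
  310,000 × 22% = 68,200

Excess of tentative minimum tax over ordinary income tax: 68,200 − 63,940 = 4,260.

4,260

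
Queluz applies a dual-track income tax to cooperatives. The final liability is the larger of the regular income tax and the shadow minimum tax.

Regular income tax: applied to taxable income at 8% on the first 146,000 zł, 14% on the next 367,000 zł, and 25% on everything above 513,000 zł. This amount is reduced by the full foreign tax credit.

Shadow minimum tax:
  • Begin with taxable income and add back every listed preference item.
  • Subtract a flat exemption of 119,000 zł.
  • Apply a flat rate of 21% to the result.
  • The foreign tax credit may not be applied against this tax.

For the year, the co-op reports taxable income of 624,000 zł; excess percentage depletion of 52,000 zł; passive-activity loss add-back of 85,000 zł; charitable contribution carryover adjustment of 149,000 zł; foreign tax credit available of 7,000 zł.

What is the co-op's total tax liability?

Regular income tax:
  146,000 zł × 8% = 11,680 zł
  367,000 zł × 14% = 51,380 zł
  111,000 zł × 25% = 27,750 zł
  → 90,810 zł
  Less foreign tax credit 7,000 zł → 83,810 zł

Shadow minimum tax:
  Adjusted income: 624,000 zł + 52,000 zł + 85,000 zł + 149,000 zł = 910,000 zł
  Less exemption 119,000 zł → base 791,000 zł
  791,000 zł × 21% = 166,110 zł

166,110 zł > 83,810 zł, so the shadow minimum tax is the binding amount.

166,110 zł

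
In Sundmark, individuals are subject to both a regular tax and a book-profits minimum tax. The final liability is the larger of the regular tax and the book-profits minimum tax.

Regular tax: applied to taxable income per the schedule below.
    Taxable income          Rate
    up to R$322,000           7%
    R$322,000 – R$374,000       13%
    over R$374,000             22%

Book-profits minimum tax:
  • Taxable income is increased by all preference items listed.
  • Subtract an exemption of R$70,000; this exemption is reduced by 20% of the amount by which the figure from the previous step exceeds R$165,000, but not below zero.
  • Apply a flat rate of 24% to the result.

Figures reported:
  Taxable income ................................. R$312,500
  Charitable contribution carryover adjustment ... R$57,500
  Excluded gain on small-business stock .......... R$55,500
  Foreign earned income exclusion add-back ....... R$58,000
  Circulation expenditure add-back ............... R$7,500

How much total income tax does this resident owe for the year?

R$116,688

Book-profits minimum tax:
  Adjusted income: R$312,500 + R$57,500 + R$55,500 + R$58,000 + R$7,500 = R$491,000
  Exemption: R$70,000 − 20% × (R$491,000 − R$165,000) = R$70,000 − R$65,200 = R$4,800
  Base: R$491,000 − R$4,800 = R$486,200
  R$486,200 × 24% = R$116,688

Regular tax:
  R$312,500 × 7% = R$21,875

R$116,688 > R$21,875, so the book-profits minimum tax is the binding amount.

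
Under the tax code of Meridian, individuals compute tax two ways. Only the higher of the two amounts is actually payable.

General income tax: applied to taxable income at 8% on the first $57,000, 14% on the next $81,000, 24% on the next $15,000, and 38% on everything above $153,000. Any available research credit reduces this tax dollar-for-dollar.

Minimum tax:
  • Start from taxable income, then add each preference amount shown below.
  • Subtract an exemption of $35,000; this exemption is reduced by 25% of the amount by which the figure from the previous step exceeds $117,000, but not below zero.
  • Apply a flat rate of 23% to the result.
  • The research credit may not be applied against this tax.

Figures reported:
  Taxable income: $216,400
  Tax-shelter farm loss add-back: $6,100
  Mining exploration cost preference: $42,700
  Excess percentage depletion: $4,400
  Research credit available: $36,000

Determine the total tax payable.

General income tax:
  $57,000 × 8% = $4,560
  $81,000 × 14% = $11,340
  $15,000 × 24% = $3,600
  $63,400 × 38% = $24,092
  → $43,592
  Less research credit $36,000 → $7,592

Minimum tax:
  Adjusted income: $216,400 + $6,100 + $42,700 + $4,400 = $269,600
  Exemption: 25% × ($269,600 − $117,000) = $38,150 ≥ $35,000, so the exemption is fully phased out
  Base: $269,600 − $0 = $269,600
  $269,600 × 23% = $62,008

$62,008 > $7,592, so the minimum tax is the binding amount.

$62,008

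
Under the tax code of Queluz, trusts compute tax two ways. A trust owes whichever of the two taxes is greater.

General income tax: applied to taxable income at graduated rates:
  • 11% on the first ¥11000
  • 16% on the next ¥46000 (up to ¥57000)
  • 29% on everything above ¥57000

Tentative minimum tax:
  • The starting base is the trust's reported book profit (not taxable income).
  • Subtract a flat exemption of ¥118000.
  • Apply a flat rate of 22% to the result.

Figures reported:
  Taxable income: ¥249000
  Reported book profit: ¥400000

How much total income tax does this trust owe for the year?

Tentative minimum tax:
  Base (reported book profit): ¥400000
  Less exemption ¥118000 → base ¥282000
  ¥282000 × 22% = ¥62040

General income tax:
  ¥11000 × 11% = ¥1210
  ¥46000 × 16% = ¥7360
  ¥192000 × 29% = ¥55680
  → ¥64250

¥64250 > ¥62040, so the general income tax governs.

¥64250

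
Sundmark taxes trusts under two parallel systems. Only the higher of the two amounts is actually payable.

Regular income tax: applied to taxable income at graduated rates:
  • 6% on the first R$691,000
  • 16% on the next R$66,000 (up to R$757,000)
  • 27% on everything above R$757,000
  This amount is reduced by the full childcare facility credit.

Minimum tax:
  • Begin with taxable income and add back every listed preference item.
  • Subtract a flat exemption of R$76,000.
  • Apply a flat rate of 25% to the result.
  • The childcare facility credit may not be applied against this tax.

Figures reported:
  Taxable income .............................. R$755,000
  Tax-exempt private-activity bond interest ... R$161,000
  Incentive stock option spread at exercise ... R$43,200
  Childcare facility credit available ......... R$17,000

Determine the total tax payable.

R$220,800

Minimum tax:
  Adjusted income: R$755,000 + R$161,000 + R$43,200 = R$959,200
  Less exemption R$76,000 → base R$883,200
  R$883,200 × 25% = R$220,800

Regular income tax:
  R$691,000 × 6% = R$41,460
  R$64,000 × 16% = R$10,240
  → R$51,700
  Less childcare facility credit R$17,000 → R$34,700

R$220,800 > R$34,700, so the minimum tax is the binding amount.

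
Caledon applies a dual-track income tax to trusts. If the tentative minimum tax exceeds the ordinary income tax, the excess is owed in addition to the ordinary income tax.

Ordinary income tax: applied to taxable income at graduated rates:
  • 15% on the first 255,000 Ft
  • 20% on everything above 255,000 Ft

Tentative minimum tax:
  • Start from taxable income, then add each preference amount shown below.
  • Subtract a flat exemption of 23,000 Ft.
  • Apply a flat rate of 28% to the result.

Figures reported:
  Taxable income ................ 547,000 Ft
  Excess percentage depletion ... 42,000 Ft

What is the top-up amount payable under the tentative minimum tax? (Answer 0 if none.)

Ordinary income tax:
  255,000 Ft × 15% = 38,250 Ft
  292,000 Ft × 20% = 58,400 Ft
  → 96,650 Ft

Tentative minimum tax:
  Adjusted income: 547,000 Ft + 42,000 Ft = 589,000 Ft
  Less exemption 23,000 Ft → base 566,000 Ft
  566,000 Ft × 28% = 158,480 Ft

Excess of tentative minimum tax over ordinary income tax: 158,480 Ft − 96,650 Ft = 61,830 Ft.

61,830 Ft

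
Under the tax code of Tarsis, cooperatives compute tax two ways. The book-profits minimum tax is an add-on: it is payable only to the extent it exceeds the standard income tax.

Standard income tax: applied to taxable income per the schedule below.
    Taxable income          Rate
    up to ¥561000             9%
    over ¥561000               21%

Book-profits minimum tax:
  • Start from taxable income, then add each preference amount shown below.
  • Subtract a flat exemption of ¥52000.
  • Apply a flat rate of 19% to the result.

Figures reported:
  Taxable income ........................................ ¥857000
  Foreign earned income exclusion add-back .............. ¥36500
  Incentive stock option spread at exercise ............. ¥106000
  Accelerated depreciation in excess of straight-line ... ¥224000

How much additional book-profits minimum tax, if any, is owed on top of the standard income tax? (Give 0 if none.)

Standard income tax:
  ¥561000 × 9% = ¥50490
  ¥296000 × 21% = ¥62160
  → ¥112650

Book-profits minimum tax:
  Adjusted income: ¥857000 + ¥36500 + ¥106000 + ¥224000 = ¥1223500
  Less exemption ¥52000 → base ¥1171500
  ¥1171500 × 19% = ¥222585

Excess of book-profits minimum tax over standard income tax: ¥222585 − ¥112650 = ¥109935.

¥109935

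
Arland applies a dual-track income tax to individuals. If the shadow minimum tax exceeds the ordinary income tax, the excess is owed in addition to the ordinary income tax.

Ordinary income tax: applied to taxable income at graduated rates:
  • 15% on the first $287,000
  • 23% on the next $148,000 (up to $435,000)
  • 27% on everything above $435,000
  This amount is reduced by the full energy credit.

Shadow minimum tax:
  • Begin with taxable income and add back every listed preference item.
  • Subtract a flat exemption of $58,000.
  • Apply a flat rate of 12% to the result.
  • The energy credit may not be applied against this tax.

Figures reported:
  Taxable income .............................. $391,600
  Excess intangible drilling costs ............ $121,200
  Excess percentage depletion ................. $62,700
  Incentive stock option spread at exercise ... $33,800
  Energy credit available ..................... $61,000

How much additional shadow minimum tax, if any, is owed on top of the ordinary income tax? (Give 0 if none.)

$60,048

Shadow minimum tax:
  Adjusted income: $391,600 + $121,200 + $62,700 + $33,800 = $609,300
  Less exemption $58,000 → base $551,300
  $551,300 × 12% = $66,156

Ordinary income tax:
  $287,000 × 15% = $43,050
  $104,600 × 23% = $24,058
  → $67,108
  Less energy credit $61,000 → $6,108

Excess of shadow minimum tax over ordinary income tax: $66,156 − $6,108 = $60,048.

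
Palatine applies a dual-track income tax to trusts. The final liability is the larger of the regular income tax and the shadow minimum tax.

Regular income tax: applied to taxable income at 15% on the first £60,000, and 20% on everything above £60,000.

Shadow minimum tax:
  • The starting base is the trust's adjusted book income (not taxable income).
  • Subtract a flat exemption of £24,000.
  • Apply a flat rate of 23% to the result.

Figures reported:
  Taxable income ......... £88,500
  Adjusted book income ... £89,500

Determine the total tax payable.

Shadow minimum tax:
  Base (adjusted book income): £89,500
  Less exemption £24,000 → base £65,500
  £65,500 × 23% = £15,065

Regular income tax:
  £60,000 × 15% = £9,000
  £28,500 × 20% = £5,700
  → £14,700

£15,065 > £14,700, so the shadow minimum tax is the binding amount.

£15,065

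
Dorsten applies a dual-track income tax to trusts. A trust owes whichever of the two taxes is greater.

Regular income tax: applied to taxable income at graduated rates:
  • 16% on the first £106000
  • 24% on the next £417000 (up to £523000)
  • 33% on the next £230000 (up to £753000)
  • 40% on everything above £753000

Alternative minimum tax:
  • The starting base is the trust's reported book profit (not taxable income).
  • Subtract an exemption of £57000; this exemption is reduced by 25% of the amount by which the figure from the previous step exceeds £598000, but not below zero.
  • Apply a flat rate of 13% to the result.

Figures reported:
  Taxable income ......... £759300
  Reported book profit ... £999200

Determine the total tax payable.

£195460

Alternative minimum tax:
  Base (reported book profit): £999200
  Exemption: 25% × (£999200 − £598000) = £100300 ≥ £57000, so the exemption is fully phased out
  Base: £999200 − £0 = £999200
  £999200 × 13% = £129896

Regular income tax:
  £106000 × 16% = £16960
  £417000 × 24% = £100080
  £230000 × 33% = £75900
  £6300 × 40% = £2520
  → £195460

£195460 > £129896, so the regular income tax governs.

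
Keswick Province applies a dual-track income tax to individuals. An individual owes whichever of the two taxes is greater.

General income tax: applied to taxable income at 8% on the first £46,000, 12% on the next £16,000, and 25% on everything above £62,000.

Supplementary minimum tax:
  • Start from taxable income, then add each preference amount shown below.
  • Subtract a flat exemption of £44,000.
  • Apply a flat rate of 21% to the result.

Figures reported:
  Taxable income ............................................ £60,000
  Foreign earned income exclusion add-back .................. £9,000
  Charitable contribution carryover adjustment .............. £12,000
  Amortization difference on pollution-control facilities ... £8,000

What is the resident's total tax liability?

Supplementary minimum tax:
  Adjusted income: £60,000 + £9,000 + £12,000 + £8,000 = £89,000
  Less exemption £44,000 → base £45,000
  £45,000 × 21% = £9,450

General income tax:
  £46,000 × 8% = £3,680
  £14,000 × 12% = £1,680
  → £5,360

£9,450 > £5,360, so the supplementary minimum tax is the binding amount.

£9,450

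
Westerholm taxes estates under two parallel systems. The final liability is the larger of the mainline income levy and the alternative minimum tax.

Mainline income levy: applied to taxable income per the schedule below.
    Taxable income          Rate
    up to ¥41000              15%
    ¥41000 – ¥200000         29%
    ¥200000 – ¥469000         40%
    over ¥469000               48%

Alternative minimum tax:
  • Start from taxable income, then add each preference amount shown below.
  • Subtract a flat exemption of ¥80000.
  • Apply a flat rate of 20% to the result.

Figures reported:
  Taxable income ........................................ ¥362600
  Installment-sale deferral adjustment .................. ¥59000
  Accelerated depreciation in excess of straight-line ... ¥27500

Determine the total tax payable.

Mainline income levy:
  ¥41000 × 15% = ¥6150
  ¥159000 × 29% = ¥46110
  ¥162600 × 40% = ¥65040
  → ¥117300

Alternative minimum tax:
  Adjusted income: ¥362600 + ¥59000 + ¥27500 = ¥449100
  Less exemption ¥80000 → base ¥369100
  ¥369100 × 20% = ¥73820

¥117300 > ¥73820, so the mainline income levy governs.

¥117300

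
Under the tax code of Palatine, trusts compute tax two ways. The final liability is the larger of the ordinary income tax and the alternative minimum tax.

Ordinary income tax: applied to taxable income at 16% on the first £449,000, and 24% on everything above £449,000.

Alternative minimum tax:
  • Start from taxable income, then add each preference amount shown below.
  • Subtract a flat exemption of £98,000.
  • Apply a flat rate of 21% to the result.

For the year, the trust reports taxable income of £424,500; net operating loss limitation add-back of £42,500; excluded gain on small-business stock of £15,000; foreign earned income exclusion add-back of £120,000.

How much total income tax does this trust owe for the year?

Alternative minimum tax:
  Adjusted income: £424,500 + £42,500 + £15,000 + £120,000 = £602,000
  Less exemption £98,000 → base £504,000
  £504,000 × 21% = £105,840

Ordinary income tax:
  £424,500 × 16% = £67,920

£105,840 > £67,920, so the alternative minimum tax is the binding amount.

£105,840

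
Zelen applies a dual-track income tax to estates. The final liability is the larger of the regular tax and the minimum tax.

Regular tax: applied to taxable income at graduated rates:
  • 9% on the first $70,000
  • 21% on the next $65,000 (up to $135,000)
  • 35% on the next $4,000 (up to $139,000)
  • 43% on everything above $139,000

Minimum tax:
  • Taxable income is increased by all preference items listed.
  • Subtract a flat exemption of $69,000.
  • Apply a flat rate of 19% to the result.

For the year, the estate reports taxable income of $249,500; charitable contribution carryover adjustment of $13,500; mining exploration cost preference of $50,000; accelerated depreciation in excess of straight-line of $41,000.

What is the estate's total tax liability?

$68,865

Regular tax:
  $70,000 × 9% = $6,300
  $65,000 × 21% = $13,650
  $4,000 × 35% = $1,400
  $110,500 × 43% = $47,515
  → $68,865

Minimum tax:
  Adjusted income: $249,500 + $13,500 + $50,000 + $41,000 = $354,000
  Less exemption $69,000 → base $285,000
  $285,000 × 19% = $54,150

$68,865 > $54,150, so the regular tax governs.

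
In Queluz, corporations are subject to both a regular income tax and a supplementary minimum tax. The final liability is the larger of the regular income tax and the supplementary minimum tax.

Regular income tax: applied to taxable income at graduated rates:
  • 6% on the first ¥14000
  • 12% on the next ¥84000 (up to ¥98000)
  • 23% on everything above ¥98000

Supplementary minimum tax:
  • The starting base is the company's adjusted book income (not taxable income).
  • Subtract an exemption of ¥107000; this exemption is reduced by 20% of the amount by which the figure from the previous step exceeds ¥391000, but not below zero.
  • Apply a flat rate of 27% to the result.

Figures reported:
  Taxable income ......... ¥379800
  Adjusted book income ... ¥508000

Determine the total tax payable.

¥114588

Regular income tax:
  ¥14000 × 6% = ¥840
  ¥84000 × 12% = ¥10080
  ¥281800 × 23% = ¥64814
  → ¥75734

Supplementary minimum tax:
  Base (adjusted book income): ¥508000
  Exemption: ¥107000 − 20% × (¥508000 − ¥391000) = ¥107000 − ¥23400 = ¥83600
  Base: ¥508000 − ¥83600 = ¥424400
  ¥424400 × 27% = ¥114588

¥114588 > ¥75734, so the supplementary minimum tax is the binding amount.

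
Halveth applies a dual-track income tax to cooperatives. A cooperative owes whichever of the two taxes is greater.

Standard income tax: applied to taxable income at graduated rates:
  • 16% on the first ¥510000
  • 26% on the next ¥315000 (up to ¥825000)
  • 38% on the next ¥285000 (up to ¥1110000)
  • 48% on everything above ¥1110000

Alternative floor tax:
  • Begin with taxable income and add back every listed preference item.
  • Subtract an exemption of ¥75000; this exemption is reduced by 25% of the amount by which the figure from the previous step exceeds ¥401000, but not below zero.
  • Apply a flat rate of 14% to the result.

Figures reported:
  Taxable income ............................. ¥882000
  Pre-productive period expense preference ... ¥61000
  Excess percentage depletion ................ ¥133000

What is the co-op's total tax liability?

¥185160

Standard income tax:
  ¥510000 × 16% = ¥81600
  ¥315000 × 26% = ¥81900
  ¥57000 × 38% = ¥21660
  → ¥185160

Alternative floor tax:
  Adjusted income: ¥882000 + ¥61000 + ¥133000 = ¥1076000
  Exemption: 25% × (¥1076000 − ¥401000) = ¥168750 ≥ ¥75000, so the exemption is fully phased out
  Base: ¥1076000 − ¥0 = ¥1076000
  ¥1076000 × 14% = ¥150640

¥185160 > ¥150640, so the standard income tax governs.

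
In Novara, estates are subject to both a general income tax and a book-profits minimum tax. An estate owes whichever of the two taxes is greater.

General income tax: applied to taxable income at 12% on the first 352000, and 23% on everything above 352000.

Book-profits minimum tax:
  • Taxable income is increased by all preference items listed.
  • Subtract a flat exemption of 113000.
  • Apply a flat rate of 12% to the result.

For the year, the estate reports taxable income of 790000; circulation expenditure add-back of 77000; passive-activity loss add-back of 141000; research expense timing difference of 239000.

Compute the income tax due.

General income tax:
  352000 × 12% = 42240
  438000 × 23% = 100740
  → 142980

Book-profits minimum tax:
  Adjusted income: 790000 + 77000 + 141000 + 239000 = 1247000
  Less exemption 113000 → base 1134000
  1134000 × 12% = 136080

142980 > 136080, so the general income tax governs.

142980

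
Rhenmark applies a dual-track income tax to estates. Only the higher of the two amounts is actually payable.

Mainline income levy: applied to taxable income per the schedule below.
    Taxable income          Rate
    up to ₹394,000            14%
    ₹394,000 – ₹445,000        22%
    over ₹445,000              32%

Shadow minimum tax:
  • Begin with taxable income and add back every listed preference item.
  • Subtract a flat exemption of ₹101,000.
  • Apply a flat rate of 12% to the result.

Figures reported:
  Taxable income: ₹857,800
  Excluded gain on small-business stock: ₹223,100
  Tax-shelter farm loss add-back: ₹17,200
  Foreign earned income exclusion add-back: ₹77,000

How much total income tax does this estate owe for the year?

₹198,476

Mainline income levy:
  ₹394,000 × 14% = ₹55,160
  ₹51,000 × 22% = ₹11,220
  ₹412,800 × 32% = ₹132,096
  → ₹198,476

Shadow minimum tax:
  Adjusted income: ₹857,800 + ₹223,100 + ₹17,200 + ₹77,000 = ₹1,175,100
  Less exemption ₹101,000 → base ₹1,074,100
  ₹1,074,100 × 12% = ₹128,892

₹198,476 > ₹128,892, so the mainline income levy governs.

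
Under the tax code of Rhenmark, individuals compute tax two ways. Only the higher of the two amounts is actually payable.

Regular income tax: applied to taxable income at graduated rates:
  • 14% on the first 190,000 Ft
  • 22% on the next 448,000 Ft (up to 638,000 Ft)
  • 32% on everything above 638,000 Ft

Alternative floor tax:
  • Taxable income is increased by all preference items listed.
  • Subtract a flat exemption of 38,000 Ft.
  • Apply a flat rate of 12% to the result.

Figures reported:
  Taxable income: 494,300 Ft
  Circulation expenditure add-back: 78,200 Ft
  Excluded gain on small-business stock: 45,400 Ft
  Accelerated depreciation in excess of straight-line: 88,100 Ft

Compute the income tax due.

93,546 Ft

Alternative floor tax:
  Adjusted income: 494,300 Ft + 78,200 Ft + 45,400 Ft + 88,100 Ft = 706,000 Ft
  Less exemption 38,000 Ft → base 668,000 Ft
  668,000 Ft × 12% = 80,160 Ft

Regular income tax:
  190,000 Ft × 14% = 26,600 Ft
  304,300 Ft × 22% = 66,946 Ft
  → 93,546 Ft

93,546 Ft > 80,160 Ft, so the regular income tax governs.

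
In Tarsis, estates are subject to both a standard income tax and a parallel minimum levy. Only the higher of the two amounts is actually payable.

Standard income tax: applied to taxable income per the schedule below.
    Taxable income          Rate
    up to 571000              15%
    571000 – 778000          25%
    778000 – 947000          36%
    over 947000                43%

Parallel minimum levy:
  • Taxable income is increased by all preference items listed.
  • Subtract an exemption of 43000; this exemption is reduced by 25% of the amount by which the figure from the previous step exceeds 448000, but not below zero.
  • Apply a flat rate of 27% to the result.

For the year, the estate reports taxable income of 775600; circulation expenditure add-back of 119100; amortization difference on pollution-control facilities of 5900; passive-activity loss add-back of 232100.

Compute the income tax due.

Standard income tax:
  571000 × 15% = 85650
  204600 × 25% = 51150
  → 136800

Parallel minimum levy:
  Adjusted income: 775600 + 119100 + 5900 + 232100 = 1132700
  Exemption: 25% × (1132700 − 448000) = 171175 ≥ 43000, so the exemption is fully phased out
  Base: 1132700 − 0 = 1132700
  1132700 × 27% = 305829

305829 > 136800, so the parallel minimum levy is the binding amount.

305829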